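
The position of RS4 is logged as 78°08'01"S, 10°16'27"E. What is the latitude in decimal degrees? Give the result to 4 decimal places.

78° + 8′/60 + 1″/3600 = 78 + 0.13333 + 0.00028 = 78.1336°

78.1336°S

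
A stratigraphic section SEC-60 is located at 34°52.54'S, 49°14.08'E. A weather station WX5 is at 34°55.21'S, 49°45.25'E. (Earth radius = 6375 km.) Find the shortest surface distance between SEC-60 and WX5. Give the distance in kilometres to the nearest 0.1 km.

47.7 km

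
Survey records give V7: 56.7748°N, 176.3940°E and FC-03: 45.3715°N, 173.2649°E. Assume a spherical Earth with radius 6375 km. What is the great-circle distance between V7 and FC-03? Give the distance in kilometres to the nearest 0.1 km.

1287.2 km

Δφ = -11.4033°,  Δλ = -3.1291°
a = sin²(Δφ/2) + cos φ₁ cos φ₂ sin²(Δλ/2) = 0.010157
c = 2·arcsin(√a) = 0.201907 rad = 11.5684°
d = R·c = 6375 × 0.201907 = 1287.2 km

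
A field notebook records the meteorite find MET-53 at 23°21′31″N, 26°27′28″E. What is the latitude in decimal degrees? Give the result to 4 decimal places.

23° + 21′/60 + 31″/3600 = 23 + 0.35000 + 0.00861 = 23.3586°

23.3586°N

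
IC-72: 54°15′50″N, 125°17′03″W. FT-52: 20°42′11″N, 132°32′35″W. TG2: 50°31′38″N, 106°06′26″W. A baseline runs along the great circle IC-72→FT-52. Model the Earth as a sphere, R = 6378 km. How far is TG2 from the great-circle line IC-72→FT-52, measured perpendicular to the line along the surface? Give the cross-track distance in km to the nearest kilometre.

IC-72: φ = +54.26389°, λ = -125.28417°
FT-52: φ = +20.70306°, λ = -132.54306°
TG2: φ = +50.52722°, λ = -106.10722°
δ₁₃ = central angle IC-72→TG2 = 0.213616 rad  (haversine)
θ₁₃ = bearing IC-72→TG2 = 99.924°,  θ₁₂ = bearing IC-72→FT-52 = 192.199°
dₓₜ = R·arcsin(sin δ₁₃ · sin(θ₁₃ − θ₁₂)) = 6378·arcsin(0.21199·sin(-92.274°)) = -1361.352 km
|dₓₜ| = 1361.352 km

1361 km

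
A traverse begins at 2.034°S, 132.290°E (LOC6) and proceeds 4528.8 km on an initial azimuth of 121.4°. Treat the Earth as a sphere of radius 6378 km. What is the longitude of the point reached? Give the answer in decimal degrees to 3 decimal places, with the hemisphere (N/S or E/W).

δ = d/R = 4528.8/6378 = 0.710066 rad
φ₂ = arcsin(sin φ₁ cos δ + cos φ₁ sin δ cos θ)
   = arcsin(-0.03549·0.75832 + 0.99937·0.65188·-0.52101) = -21.48997°
λ₂ = λ₁ + atan2(sin θ sin δ cos φ₁, cos δ − sin φ₁ sin φ₂) = 169.01585°

169.016°E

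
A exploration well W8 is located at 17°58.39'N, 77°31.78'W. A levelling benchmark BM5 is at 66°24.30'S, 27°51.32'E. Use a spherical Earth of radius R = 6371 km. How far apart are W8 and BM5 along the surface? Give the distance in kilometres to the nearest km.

12517 km

W8: φ = +17.97317°, λ = -77.52967°
BM5: φ = -66.40500°, λ = +27.85533°
Δφ = -84.3782°,  Δλ = 105.3850°
a = sin²(Δφ/2) + cos φ₁ cos φ₂ sin²(Δλ/2) = 0.691893
c = 2·arcsin(√a) = 1.964688 rad = 112.5683°
d = R·c = 6371 × 1.964688 = 12517.0 km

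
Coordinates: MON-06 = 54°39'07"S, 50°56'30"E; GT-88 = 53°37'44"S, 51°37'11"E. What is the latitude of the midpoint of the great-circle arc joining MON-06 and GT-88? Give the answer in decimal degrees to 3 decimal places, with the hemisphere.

MON-06: φ = -54.65194°, λ = +50.94167°
GT-88: φ = -53.62889°, λ = +51.61972°
Bx = cos φ₂ cos Δλ = 0.592971,  By = cos φ₂ sin Δλ = 0.007018
φₘ = atan2(sin φ₁ + sin φ₂, √((cos φ₁ + Bx)² + By²)) = -54.14089°
λₘ = λ₁ + atan2(By, cos φ₁ + Bx) = 51.28488°

54.141°S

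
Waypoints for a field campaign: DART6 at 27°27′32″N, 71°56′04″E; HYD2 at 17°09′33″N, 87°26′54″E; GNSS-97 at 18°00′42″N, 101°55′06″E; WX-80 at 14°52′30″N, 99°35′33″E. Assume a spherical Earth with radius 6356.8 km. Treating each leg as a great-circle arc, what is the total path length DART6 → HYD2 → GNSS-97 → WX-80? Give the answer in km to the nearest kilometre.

DART6: φ = +27.45889°, λ = +71.93444°
HYD2: φ = +17.15917°, λ = +87.44833°
GNSS-97: φ = +18.01167°, λ = +101.91833°
WX-80: φ = +14.87500°, λ = +99.59250°
DART6→HYD2: c = 0.307824 rad, d = 1956.77 km
HYD2→GNSS-97: c = 0.241145 rad, d = 1532.91 km
GNSS-97→WX-80: c = 0.067174 rad, d = 427.01 km
Total = 1956.77 + 1532.91 + 427.01 = 3916.69 km

3917 km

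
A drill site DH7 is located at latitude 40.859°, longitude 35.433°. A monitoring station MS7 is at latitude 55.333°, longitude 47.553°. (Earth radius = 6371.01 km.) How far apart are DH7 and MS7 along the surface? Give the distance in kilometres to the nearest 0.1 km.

1838.0 km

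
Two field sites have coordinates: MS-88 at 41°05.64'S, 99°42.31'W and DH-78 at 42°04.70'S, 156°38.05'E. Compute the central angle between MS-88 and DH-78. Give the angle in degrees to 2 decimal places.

72.04°

MS-88: φ = -41.09400°, λ = -99.70517°
DH-78: φ = -42.07833°, λ = +156.63417°
Δφ = -0.9843°,  Δλ = -103.6607°
a = sin²(Δφ/2) + cos φ₁ cos φ₂ sin²(Δλ/2) = 0.345811
c = 2·arcsin(√a) = 1.257309 rad = 72.0385°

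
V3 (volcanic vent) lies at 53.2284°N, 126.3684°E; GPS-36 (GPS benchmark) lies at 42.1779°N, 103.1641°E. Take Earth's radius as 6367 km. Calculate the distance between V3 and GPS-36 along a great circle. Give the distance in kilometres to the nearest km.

Δφ = -11.0505°,  Δλ = -23.2043°
a = sin²(Δφ/2) + cos φ₁ cos φ₂ sin²(Δλ/2) = 0.027214
c = 2·arcsin(√a) = 0.331448 rad = 18.9905°
d = R·c = 6367 × 0.331448 = 2110.3 km

2110 km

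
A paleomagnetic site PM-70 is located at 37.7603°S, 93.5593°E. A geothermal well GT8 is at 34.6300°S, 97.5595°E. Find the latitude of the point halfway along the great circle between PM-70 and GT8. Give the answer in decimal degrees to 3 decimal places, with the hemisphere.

36.212°S

Bx = cos φ₂ cos Δλ = 0.820834,  By = cos φ₂ sin Δλ = 0.057401
φₘ = atan2(sin φ₁ + sin φ₂, √((cos φ₁ + Bx)² + By²)) = -36.21179°
λₘ = λ₁ + atan2(By, cos φ₁ + Bx) = 95.59941°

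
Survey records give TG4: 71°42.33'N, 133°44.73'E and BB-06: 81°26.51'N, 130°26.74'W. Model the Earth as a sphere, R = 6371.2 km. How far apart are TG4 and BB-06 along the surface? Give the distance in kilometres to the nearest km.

2325 km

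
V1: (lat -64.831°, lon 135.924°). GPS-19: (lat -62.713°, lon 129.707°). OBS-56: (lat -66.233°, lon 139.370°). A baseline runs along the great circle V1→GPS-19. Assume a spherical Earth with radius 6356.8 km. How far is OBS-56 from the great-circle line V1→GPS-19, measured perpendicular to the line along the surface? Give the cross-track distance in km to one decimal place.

43.2 km

δ₁₃ = central angle V1→OBS-56 = 0.034909 rad  (haversine)
θ₁₃ = bearing V1→OBS-56 = 136.047°,  θ₁₂ = bearing V1→GPS-19 = 304.809°
dₓₜ = R·arcsin(sin δ₁₃ · sin(θ₁₃ − θ₁₂)) = 6356.8·arcsin(0.03490·sin(-168.762°)) = -43.239 km
|dₓₜ| = 43.239 km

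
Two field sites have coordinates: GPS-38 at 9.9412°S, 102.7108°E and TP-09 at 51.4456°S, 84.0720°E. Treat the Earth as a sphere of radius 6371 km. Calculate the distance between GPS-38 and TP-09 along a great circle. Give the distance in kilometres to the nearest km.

4917 km

Δφ = -41.5044°,  Δλ = -18.6388°
a = sin²(Δφ/2) + cos φ₁ cos φ₂ sin²(Δλ/2) = 0.141646
c = 2·arcsin(√a) = 0.771727 rad = 44.2167°
d = R·c = 6371 × 0.771727 = 4916.7 km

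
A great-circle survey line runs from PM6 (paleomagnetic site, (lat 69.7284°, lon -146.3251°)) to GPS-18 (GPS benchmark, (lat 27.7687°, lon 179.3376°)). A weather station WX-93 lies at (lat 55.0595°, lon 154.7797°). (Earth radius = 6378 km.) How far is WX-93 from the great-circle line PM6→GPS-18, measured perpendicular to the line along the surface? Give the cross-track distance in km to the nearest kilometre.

δ₁₃ = central angle PM6→WX-93 = 0.512576 rad  (haversine)
θ₁₃ = bearing PM6→WX-93 = 270.756°,  θ₁₂ = bearing PM6→GPS-18 = 223.608°
dₓₜ = R·arcsin(sin δ₁₃ · sin(θ₁₃ − θ₁₂)) = 6378·arcsin(0.49042·sin(47.148°)) = 2345.636 km
|dₓₜ| = 2345.636 km

2346 km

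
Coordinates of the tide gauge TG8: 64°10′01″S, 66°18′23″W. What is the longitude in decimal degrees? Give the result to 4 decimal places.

66.3064°W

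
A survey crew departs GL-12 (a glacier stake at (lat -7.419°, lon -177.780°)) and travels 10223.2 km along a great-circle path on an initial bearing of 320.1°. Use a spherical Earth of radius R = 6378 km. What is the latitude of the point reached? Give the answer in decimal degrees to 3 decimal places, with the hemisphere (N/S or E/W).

49.862°N

δ = d/R = 10223.2/6378 = 1.602885 rad
φ₂ = arcsin(sin φ₁ cos δ + cos φ₁ sin δ cos θ)
   = arcsin(-0.12912·-0.03208 + 0.99163·0.99949·0.76717) = 49.86198°
λ₂ = λ₁ + atan2(sin θ sin δ cos φ₁, cos δ − sin φ₁ sin φ₂) = 98.20320°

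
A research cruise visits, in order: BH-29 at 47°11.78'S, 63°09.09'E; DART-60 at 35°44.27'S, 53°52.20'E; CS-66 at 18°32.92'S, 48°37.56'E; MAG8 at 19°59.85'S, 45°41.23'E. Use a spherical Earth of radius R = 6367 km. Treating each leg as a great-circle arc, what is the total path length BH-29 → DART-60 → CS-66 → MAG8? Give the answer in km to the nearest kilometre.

3813 km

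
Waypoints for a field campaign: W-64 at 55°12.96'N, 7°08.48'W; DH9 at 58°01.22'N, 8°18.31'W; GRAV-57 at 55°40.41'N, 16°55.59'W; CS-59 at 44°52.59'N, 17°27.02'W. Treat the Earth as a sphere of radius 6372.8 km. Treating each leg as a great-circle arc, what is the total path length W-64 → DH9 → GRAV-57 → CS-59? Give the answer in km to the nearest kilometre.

2107 km

W-64: φ = +55.21600°, λ = -7.14133°
DH9: φ = +58.02033°, λ = -8.30517°
GRAV-57: φ = +55.67350°, λ = -16.92650°
CS-59: φ = +44.87650°, λ = -17.45033°
W-64→DH9: c = 0.050203 rad, d = 319.93 km
DH9→GRAV-57: c = 0.091829 rad, d = 585.21 km
GRAV-57→CS-59: c = 0.188532 rad, d = 1201.48 km
Total = 319.93 + 585.21 + 1201.48 = 2106.62 km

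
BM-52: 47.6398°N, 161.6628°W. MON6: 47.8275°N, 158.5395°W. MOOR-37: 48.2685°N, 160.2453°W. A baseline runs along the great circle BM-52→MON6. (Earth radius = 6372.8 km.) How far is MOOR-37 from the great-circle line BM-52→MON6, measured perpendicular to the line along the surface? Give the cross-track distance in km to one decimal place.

δ₁₃ = central angle BM-52→MOOR-37 = 0.019872 rad  (haversine)
θ₁₃ = bearing BM-52→MOOR-37 = 55.961°,  θ₁₂ = bearing BM-52→MON6 = 83.739°
dₓₜ = R·arcsin(sin δ₁₃ · sin(θ₁₃ − θ₁₂)) = 6372.8·arcsin(0.01987·sin(-27.779°)) = -59.021 km
|dₓₜ| = 59.021 km

59.0 km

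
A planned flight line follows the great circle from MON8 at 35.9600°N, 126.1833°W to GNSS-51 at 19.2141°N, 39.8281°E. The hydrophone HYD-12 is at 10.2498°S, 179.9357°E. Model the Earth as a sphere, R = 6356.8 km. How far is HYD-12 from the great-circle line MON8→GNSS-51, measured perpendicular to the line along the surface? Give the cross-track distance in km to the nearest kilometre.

4352 km

δ₁₃ = central angle MON8→HYD-12 = 1.197138 rad  (haversine)
θ₁₃ = bearing MON8→HYD-12 = 238.629°,  θ₁₂ = bearing MON8→GNSS-51 = 15.841°
dₓₜ = R·arcsin(sin δ₁₃ · sin(θ₁₃ − θ₁₂)) = 6356.8·arcsin(0.93100·sin(222.788°)) = -4352.296 km
|dₓₜ| = 4352.296 km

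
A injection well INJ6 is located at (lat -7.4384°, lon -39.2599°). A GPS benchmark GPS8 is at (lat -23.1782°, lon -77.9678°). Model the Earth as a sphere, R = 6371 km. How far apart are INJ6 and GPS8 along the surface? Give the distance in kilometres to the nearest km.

Δφ = -15.7398°,  Δλ = -38.7079°
a = sin²(Δφ/2) + cos φ₁ cos φ₂ sin²(Δλ/2) = 0.118862
c = 2·arcsin(√a) = 0.703973 rad = 40.3347°
d = R·c = 6371 × 0.703973 = 4485.0 km

4485 km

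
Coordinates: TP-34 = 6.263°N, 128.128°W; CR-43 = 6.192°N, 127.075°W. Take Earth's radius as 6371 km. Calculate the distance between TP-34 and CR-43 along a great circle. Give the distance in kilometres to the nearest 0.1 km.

116.7 km

Δφ = -0.0710°,  Δλ = 1.0530°
a = sin²(Δφ/2) + cos φ₁ cos φ₂ sin²(Δλ/2) = 0.000084
c = 2·arcsin(√a) = 0.018312 rad = 1.0492°
d = R·c = 6371 × 0.018312 = 116.7 km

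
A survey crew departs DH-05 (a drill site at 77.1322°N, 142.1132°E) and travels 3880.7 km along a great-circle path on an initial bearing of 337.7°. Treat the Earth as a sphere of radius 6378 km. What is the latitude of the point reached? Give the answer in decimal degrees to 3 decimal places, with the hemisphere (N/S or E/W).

66.593°N

δ = d/R = 3880.7/6378 = 0.608451 rad
φ₂ = arcsin(sin φ₁ cos δ + cos φ₁ sin δ cos θ)
   = arcsin(0.97489·0.82053 + 0.22270·0.57160·0.92521) = 66.59261°
λ₂ = λ₁ + atan2(sin θ sin δ cos φ₁, cos δ − sin φ₁ sin φ₂) = -4.79572°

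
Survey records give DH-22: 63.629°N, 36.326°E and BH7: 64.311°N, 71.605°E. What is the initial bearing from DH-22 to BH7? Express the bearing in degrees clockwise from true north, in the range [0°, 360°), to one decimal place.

71.6°

Δλ = 35.2790°
y = sin Δλ · cos φ₂ = 0.250364
x = cos φ₁ sin φ₂ − sin φ₁ cos φ₂ cos Δλ = 0.083228
θ = atan2(y, x) = 71.6116° → 71.6116° (mod 360°)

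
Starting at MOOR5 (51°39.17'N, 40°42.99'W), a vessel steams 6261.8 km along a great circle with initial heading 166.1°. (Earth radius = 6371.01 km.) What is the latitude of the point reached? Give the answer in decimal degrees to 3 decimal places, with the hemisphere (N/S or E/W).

3.792°S

MOOR5: φ = +51.65283°, λ = -40.71650°
δ = d/R = 6261.8/6371.01 = 0.982858 rad
φ₂ = arcsin(sin φ₁ cos δ + cos φ₁ sin δ cos θ)
   = arcsin(0.78427·0.55465 + 0.62042·0.83209·-0.97072) = -3.79226°
λ₂ = λ₁ + atan2(sin θ sin δ cos φ₁, cos δ − sin φ₁ sin φ₂) = -29.16030°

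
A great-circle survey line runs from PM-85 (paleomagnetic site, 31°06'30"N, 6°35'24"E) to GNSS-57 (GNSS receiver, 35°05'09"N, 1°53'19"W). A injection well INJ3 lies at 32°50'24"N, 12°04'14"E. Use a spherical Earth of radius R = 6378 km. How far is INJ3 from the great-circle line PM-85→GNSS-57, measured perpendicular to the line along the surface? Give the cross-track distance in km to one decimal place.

PM-85: φ = +31.10833°, λ = +6.59000°
GNSS-57: φ = +35.08583°, λ = -1.88861°
INJ3: φ = +32.84000°, λ = +12.07056°
δ₁₃ = central angle PM-85→INJ3 = 0.086573 rad  (haversine)
θ₁₃ = bearing PM-85→INJ3 = 68.134°,  θ₁₂ = bearing PM-85→GNSS-57 = 301.518°
dₓₜ = R·arcsin(sin δ₁₃ · sin(θ₁₃ − θ₁₂)) = 6378·arcsin(0.08647·sin(-233.384°)) = 442.998 km
|dₓₜ| = 442.998 km

443.0 km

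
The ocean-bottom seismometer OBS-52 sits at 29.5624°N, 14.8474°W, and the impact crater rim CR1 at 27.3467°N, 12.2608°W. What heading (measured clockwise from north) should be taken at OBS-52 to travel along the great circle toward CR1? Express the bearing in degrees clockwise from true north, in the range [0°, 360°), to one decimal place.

Δλ = 2.5866°
y = sin Δλ · cos φ₂ = 0.040086
x = cos φ₁ sin φ₂ − sin φ₁ cos φ₂ cos Δλ = -0.038215
θ = atan2(y, x) = 133.6314° → 133.6314° (mod 360°)

133.6°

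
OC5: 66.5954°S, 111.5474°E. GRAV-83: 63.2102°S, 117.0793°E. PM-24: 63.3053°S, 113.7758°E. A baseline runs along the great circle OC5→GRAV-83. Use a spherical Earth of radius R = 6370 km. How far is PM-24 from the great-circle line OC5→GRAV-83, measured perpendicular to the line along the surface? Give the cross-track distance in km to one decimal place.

131.6 km

δ₁₃ = central angle OC5→PM-24 = 0.059728 rad  (haversine)
θ₁₃ = bearing OC5→PM-24 = 17.015°,  θ₁₂ = bearing OC5→GRAV-83 = 37.258°
dₓₜ = R·arcsin(sin δ₁₃ · sin(θ₁₃ − θ₁₂)) = 6370·arcsin(0.05969·sin(-20.243°)) = -131.572 km
|dₓₜ| = 131.572 km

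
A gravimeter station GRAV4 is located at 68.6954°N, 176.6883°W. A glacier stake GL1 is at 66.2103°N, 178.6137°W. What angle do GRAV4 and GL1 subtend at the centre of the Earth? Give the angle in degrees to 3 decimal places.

Δφ = -2.4851°,  Δλ = -1.9254°
a = sin²(Δφ/2) + cos φ₁ cos φ₂ sin²(Δλ/2) = 0.000512
c = 2·arcsin(√a) = 0.045241 rad = 2.5921°

2.592°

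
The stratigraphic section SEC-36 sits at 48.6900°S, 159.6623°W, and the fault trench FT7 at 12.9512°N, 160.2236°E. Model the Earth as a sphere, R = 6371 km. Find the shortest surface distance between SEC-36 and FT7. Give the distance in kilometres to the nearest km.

7908 km

Δφ = 61.6412°,  Δλ = -40.1141°
a = sin²(Δφ/2) + cos φ₁ cos φ₂ sin²(Δλ/2) = 0.338173
c = 2·arcsin(√a) = 1.241207 rad = 71.1159°
d = R·c = 6371 × 1.241207 = 7907.7 km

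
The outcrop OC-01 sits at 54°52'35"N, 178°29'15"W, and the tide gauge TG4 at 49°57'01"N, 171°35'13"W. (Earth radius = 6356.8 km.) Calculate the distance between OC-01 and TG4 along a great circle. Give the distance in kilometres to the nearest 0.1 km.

OC-01: φ = +54.87639°, λ = -178.48750°
TG4: φ = +49.95028°, λ = -171.58694°
Δφ = -4.9261°,  Δλ = 6.9006°
a = sin²(Δφ/2) + cos φ₁ cos φ₂ sin²(Δλ/2) = 0.003188
c = 2·arcsin(√a) = 0.112980 rad = 6.4733°
d = R·c = 6356.8 × 0.112980 = 718.2 km

718.2 km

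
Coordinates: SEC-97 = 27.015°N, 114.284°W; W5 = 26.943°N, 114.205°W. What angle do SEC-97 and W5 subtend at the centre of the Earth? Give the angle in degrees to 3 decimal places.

0.101°

Δφ = -0.0720°,  Δλ = 0.0790°
a = sin²(Δφ/2) + cos φ₁ cos φ₂ sin²(Δλ/2) = 0.000001
c = 2·arcsin(√a) = 0.001758 rad = 0.1007°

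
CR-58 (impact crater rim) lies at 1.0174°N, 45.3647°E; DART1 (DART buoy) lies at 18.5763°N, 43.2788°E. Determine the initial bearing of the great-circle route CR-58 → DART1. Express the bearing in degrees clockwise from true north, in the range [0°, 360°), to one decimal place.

353.5°

Δλ = -2.0859°
y = sin Δλ · cos φ₂ = -0.034501
x = cos φ₁ sin φ₂ − sin φ₁ cos φ₂ cos Δλ = 0.301697
θ = atan2(y, x) = -6.5239° → 353.4761° (mod 360°)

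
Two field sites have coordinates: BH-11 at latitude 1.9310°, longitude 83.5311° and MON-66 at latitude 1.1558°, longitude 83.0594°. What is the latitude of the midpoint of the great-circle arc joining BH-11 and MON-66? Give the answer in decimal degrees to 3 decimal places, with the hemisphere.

Bx = cos φ₂ cos Δλ = 0.999763,  By = cos φ₂ sin Δλ = -0.008231
φₘ = atan2(sin φ₁ + sin φ₂, √((cos φ₁ + Bx)² + By²)) = 1.54341°
λₘ = λ₁ + atan2(By, cos φ₁ + Bx) = 83.29521°

1.543°N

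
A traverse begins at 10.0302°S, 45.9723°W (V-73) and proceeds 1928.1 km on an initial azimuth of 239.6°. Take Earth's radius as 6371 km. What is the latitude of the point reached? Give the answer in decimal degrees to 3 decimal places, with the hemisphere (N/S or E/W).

18.347°S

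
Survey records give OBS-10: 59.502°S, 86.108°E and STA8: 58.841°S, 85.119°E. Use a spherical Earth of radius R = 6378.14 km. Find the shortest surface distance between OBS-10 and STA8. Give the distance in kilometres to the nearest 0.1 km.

92.7 km

Δφ = 0.6610°,  Δλ = -0.9890°
a = sin²(Δφ/2) + cos φ₁ cos φ₂ sin²(Δλ/2) = 0.000053
c = 2·arcsin(√a) = 0.014537 rad = 0.8329°
d = R·c = 6378.14 × 0.014537 = 92.7 km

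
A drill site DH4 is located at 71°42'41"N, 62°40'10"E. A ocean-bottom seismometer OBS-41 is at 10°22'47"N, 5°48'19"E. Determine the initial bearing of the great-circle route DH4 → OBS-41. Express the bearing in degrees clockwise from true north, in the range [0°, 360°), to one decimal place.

DH4: φ = +71.71139°, λ = +62.66944°
OBS-41: φ = +10.37972°, λ = +5.80528°
Δλ = -56.8642°
y = sin Δλ · cos φ₂ = -0.823674
x = cos φ₁ sin φ₂ − sin φ₁ cos φ₂ cos Δλ = -0.453983
θ = atan2(y, x) = -118.8622° → 241.1378° (mod 360°)

241.1°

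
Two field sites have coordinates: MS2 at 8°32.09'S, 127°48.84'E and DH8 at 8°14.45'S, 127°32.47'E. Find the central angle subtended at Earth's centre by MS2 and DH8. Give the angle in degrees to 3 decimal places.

MS2: φ = -8.53483°, λ = +127.81400°
DH8: φ = -8.24083°, λ = +127.54117°
Δφ = 0.2940°,  Δλ = -0.2728°
a = sin²(Δφ/2) + cos φ₁ cos φ₂ sin²(Δλ/2) = 0.000012
c = 2·arcsin(√a) = 0.006966 rad = 0.3991°

0.399°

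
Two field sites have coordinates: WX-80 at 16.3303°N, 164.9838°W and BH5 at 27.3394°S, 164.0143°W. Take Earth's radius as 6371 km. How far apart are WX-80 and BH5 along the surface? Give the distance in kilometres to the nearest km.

Δφ = -43.6697°,  Δλ = 0.9695°
a = sin²(Δφ/2) + cos φ₁ cos φ₂ sin²(Δλ/2) = 0.138395
c = 2·arcsin(√a) = 0.762357 rad = 43.6798°
d = R·c = 6371 × 0.762357 = 4857.0 km

4857 km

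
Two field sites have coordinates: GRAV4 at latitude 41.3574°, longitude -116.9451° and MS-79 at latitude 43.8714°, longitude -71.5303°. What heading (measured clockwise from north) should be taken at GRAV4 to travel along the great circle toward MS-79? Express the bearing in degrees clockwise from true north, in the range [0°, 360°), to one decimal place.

70.1°

Δλ = 45.4148°
y = sin Δλ · cos φ₂ = 0.513428
x = cos φ₁ sin φ₂ − sin φ₁ cos φ₂ cos Δλ = 0.185826
θ = atan2(y, x) = 70.1032° → 70.1032° (mod 360°)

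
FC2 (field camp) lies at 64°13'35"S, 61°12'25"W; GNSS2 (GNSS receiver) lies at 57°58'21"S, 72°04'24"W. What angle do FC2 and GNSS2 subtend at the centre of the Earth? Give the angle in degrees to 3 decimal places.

FC2: φ = -64.22639°, λ = -61.20694°
GNSS2: φ = -57.97250°, λ = -72.07333°
Δφ = 6.2539°,  Δλ = -10.8664°
a = sin²(Δφ/2) + cos φ₁ cos φ₂ sin²(Δλ/2) = 0.005043
c = 2·arcsin(√a) = 0.142146 rad = 8.1444°

8.144°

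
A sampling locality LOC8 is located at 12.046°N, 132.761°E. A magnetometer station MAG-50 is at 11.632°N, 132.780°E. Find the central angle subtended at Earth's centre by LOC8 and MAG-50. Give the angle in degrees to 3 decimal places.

0.414°

Δφ = -0.4140°,  Δλ = 0.0190°
a = sin²(Δφ/2) + cos φ₁ cos φ₂ sin²(Δλ/2) = 0.000013
c = 2·arcsin(√a) = 0.007233 rad = 0.4144°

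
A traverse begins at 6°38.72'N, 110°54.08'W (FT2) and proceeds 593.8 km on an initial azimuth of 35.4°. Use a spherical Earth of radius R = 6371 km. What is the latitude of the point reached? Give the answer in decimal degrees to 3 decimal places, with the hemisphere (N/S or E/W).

10.986°N

FT2: φ = +6.64533°, λ = -110.90133°
δ = d/R = 593.8/6371 = 0.093204 rad
φ₂ = arcsin(sin φ₁ cos δ + cos φ₁ sin δ cos θ)
   = arcsin(0.11572·0.99566 + 0.99328·0.09307·0.81513) = 10.98628°
λ₂ = λ₁ + atan2(sin θ sin δ cos φ₁, cos δ − sin φ₁ sin φ₂) = -107.75310°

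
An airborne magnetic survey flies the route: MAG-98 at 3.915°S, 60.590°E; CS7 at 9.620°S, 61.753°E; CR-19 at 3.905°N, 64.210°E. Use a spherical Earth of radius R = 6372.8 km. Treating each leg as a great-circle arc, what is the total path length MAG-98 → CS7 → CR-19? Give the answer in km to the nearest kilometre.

2176 km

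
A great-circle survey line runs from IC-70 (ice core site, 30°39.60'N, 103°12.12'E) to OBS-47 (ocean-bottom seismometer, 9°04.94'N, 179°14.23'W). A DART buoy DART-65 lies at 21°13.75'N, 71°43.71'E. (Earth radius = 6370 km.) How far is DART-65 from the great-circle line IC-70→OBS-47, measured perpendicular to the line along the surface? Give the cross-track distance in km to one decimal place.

510.8 km

IC-70: φ = +30.66000°, λ = +103.20200°
OBS-47: φ = +9.08233°, λ = -179.23717°
DART-65: φ = +21.22917°, λ = +71.72850°
δ₁₃ = central angle IC-70→DART-65 = 0.518589 rad  (haversine)
θ₁₃ = bearing IC-70→DART-65 = 259.076°,  θ₁₂ = bearing IC-70→OBS-47 = 88.377°
dₓₜ = R·arcsin(sin δ₁₃ · sin(θ₁₃ − θ₁₂)) = 6370·arcsin(0.49565·sin(170.699°)) = 510.816 km
|dₓₜ| = 510.816 km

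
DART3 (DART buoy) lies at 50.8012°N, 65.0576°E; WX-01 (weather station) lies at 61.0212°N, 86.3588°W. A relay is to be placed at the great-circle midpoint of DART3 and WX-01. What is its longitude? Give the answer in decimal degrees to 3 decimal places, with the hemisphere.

16.765°E

Bx = cos φ₂ cos Δλ = -0.425437,  By = cos φ₂ sin Δλ = -0.231798
φₘ = atan2(sin φ₁ + sin φ₂, √((cos φ₁ + Bx)² + By²)) = 79.34142°
λₘ = λ₁ + atan2(By, cos φ₁ + Bx) = 16.76477°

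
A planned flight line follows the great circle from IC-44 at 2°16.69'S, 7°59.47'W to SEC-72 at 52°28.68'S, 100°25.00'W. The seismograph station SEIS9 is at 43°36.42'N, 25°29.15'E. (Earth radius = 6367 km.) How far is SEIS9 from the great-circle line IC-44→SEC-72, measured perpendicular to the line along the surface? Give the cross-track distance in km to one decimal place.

746.9 km

IC-44: φ = -2.27817°, λ = -7.99117°
SEC-72: φ = -52.47800°, λ = -100.41667°
SEIS9: φ = +43.60700°, λ = +25.48583°
δ₁₃ = central angle IC-44→SEIS9 = 0.956880 rad  (haversine)
θ₁₃ = bearing IC-44→SEIS9 = 29.251°,  θ₁₂ = bearing IC-44→SEC-72 = 217.483°
dₓₜ = R·arcsin(sin δ₁₃ · sin(θ₁₃ − θ₁₂)) = 6367·arcsin(0.81740·sin(-188.233°)) = 746.929 km
|dₓₜ| = 746.929 km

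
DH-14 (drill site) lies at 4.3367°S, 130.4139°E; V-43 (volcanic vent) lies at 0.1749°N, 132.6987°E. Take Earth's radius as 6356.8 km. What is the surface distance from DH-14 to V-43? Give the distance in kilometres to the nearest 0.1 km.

561.0 km

Δφ = 4.5116°,  Δλ = 2.2848°
a = sin²(Δφ/2) + cos φ₁ cos φ₂ sin²(Δλ/2) = 0.001946
c = 2·arcsin(√a) = 0.088248 rad = 5.0562°
d = R·c = 6356.8 × 0.088248 = 561.0 km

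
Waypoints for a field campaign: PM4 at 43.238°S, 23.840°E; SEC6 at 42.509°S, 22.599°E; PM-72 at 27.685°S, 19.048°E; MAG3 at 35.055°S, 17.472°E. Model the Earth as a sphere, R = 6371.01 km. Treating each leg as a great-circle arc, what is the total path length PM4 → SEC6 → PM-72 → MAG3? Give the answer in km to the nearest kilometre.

PM4→SEC6: c = 0.020343 rad, d = 129.60 km
SEC6→PM-72: c = 0.263582 rad, d = 1679.28 km
PM-72→MAG3: c = 0.130751 rad, d = 833.02 km
Total = 129.60 + 1679.28 + 833.02 = 2641.90 km

2642 km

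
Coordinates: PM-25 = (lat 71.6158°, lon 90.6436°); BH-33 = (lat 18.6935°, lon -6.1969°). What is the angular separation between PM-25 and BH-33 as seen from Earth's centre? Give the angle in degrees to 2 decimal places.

Δφ = -52.9223°,  Δλ = -96.8405°
a = sin²(Δφ/2) + cos φ₁ cos φ₂ sin²(Δλ/2) = 0.365717
c = 2·arcsin(√a) = 1.298893 rad = 74.4211°

74.42°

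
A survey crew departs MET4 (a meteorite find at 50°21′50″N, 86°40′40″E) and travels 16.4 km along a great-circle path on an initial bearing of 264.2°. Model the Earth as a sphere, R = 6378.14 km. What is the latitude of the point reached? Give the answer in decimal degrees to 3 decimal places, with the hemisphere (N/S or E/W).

50.349°N

MET4: φ = +50.36389°, λ = +86.67778°
δ = d/R = 16.4/6378.14 = 0.002571 rad
φ₂ = arcsin(sin φ₁ cos δ + cos φ₁ sin δ cos θ)
   = arcsin(0.77011·1.00000 + 0.63791·0.00257·-0.10106) = 50.34877°
λ₂ = λ₁ + atan2(sin θ sin δ cos φ₁, cos δ − sin φ₁ sin φ₂) = 86.44809°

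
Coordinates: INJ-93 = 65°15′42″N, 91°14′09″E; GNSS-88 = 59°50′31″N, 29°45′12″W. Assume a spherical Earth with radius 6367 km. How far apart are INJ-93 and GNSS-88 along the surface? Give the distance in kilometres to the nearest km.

5266 km

INJ-93: φ = +65.26167°, λ = +91.23583°
GNSS-88: φ = +59.84194°, λ = -29.75333°
Δφ = -5.4197°,  Δλ = -120.9892°
a = sin²(Δφ/2) + cos φ₁ cos φ₂ sin²(Δλ/2) = 0.161476
c = 2·arcsin(√a) = 0.827053 rad = 47.3866°
d = R·c = 6367 × 0.827053 = 5265.8 km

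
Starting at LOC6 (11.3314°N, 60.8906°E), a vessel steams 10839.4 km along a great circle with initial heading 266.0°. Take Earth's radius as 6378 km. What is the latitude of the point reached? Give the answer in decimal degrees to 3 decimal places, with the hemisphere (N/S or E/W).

5.339°S

δ = d/R = 10839.4/6378 = 1.699498 rad
φ₂ = arcsin(sin φ₁ cos δ + cos φ₁ sin δ cos θ)
   = arcsin(0.19648·-0.12835 + 0.98051·0.99173·-0.06976) = -5.33904°
λ₂ = λ₁ + atan2(sin θ sin δ cos φ₁, cos δ − sin φ₁ sin φ₂) = -35.58278°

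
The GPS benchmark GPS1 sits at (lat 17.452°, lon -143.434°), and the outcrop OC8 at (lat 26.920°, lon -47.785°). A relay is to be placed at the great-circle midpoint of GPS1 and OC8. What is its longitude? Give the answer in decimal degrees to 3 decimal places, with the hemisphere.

97.744°W

Bx = cos φ₂ cos Δλ = -0.087768,  By = cos φ₂ sin Δλ = 0.887309
φₘ = atan2(sin φ₁ + sin φ₂, √((cos φ₁ + Bx)² + By²)) = 31.25665°
λₘ = λ₁ + atan2(By, cos φ₁ + Bx) = -97.74432°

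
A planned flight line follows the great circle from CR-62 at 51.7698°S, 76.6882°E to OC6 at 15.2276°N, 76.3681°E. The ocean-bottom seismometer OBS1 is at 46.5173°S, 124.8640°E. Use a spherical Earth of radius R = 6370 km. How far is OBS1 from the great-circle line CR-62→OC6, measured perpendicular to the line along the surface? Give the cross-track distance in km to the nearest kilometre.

3426 km

δ₁₃ = central angle CR-62→OBS1 = 0.547299 rad  (haversine)
θ₁₃ = bearing CR-62→OBS1 = 99.796°,  θ₁₂ = bearing CR-62→OC6 = 359.664°
dₓₜ = R·arcsin(sin δ₁₃ · sin(θ₁₃ − θ₁₂)) = 6370·arcsin(0.52038·sin(-259.868°)) = 3425.932 km
|dₓₜ| = 3425.932 km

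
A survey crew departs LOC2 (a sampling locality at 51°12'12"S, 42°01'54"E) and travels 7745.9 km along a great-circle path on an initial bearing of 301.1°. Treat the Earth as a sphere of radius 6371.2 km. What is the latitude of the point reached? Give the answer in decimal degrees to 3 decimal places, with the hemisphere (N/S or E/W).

LOC2: φ = -51.20333°, λ = +42.03167°
δ = d/R = 7745.9/6371.2 = 1.215768 rad
φ₂ = arcsin(sin φ₁ cos δ + cos φ₁ sin δ cos θ)
   = arcsin(-0.77937·0.34762 + 0.62656·0.93764·0.51653) = 1.86423°
λ₂ = λ₁ + atan2(sin θ sin δ cos φ₁, cos δ − sin φ₁ sin φ₂) = -11.41401°

1.864°N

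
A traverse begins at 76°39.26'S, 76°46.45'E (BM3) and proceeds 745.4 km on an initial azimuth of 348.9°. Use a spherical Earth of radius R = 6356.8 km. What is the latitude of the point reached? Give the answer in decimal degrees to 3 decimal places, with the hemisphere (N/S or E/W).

70.020°S

BM3: φ = -76.65433°, λ = +76.77417°
δ = d/R = 745.4/6356.8 = 0.117260 rad
φ₂ = arcsin(sin φ₁ cos δ + cos φ₁ sin δ cos θ)
   = arcsin(-0.97300·0.99313 + 0.23083·0.11699·0.98129) = -70.02036°
λ₂ = λ₁ + atan2(sin θ sin δ cos φ₁, cos δ − sin φ₁ sin φ₂) = 72.99457°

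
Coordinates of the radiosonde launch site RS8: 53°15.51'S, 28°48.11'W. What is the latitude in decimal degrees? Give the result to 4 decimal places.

53.2585°S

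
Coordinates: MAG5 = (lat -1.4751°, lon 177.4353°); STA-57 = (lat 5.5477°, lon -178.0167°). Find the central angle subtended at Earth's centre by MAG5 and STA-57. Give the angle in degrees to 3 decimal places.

8.364°

Δφ = 7.0228°,  Δλ = 4.5480°
a = sin²(Δφ/2) + cos φ₁ cos φ₂ sin²(Δλ/2) = 0.005318
c = 2·arcsin(√a) = 0.145975 rad = 8.3637°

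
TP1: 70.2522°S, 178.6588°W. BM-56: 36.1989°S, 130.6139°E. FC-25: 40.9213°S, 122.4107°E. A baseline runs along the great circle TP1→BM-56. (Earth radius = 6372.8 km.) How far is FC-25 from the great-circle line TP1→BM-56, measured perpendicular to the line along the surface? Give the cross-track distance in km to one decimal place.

849.0 km

δ₁₃ = central angle TP1→FC-25 = 0.725366 rad  (haversine)
θ₁₃ = bearing TP1→FC-25 = 282.687°,  θ₁₂ = bearing TP1→BM-56 = 294.236°
dₓₜ = R·arcsin(sin δ₁₃ · sin(θ₁₃ − θ₁₂)) = 6372.8·arcsin(0.66341·sin(-11.549°)) = -848.959 km
|dₓₜ| = 848.959 km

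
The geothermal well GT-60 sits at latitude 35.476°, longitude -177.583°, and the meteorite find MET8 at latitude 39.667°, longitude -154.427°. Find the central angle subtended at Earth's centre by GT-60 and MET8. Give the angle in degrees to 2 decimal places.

18.77°

Δφ = 4.1910°,  Δλ = 23.1560°
a = sin²(Δφ/2) + cos φ₁ cos φ₂ sin²(Δλ/2) = 0.026588
c = 2·arcsin(√a) = 0.327579 rad = 18.7689°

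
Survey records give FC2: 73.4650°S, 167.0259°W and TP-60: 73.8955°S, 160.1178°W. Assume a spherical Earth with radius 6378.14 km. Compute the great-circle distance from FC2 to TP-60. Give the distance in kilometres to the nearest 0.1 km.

Δφ = -0.4305°,  Δλ = 6.9081°
a = sin²(Δφ/2) + cos φ₁ cos φ₂ sin²(Δλ/2) = 0.000301
c = 2·arcsin(√a) = 0.034682 rad = 1.9871°
d = R·c = 6378.14 × 0.034682 = 221.2 km

221.2 km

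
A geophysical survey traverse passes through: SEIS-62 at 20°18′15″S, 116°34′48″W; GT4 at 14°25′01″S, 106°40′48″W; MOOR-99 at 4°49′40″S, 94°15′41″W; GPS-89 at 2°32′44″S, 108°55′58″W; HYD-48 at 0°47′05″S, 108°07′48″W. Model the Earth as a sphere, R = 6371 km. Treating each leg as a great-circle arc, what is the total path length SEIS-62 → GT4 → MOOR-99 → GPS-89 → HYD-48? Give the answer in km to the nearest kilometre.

SEIS-62: φ = -20.30417°, λ = -116.58000°
GT4: φ = -14.41694°, λ = -106.68000°
MOOR-99: φ = -4.82778°, λ = -94.26139°
GPS-89: φ = -2.54556°, λ = -108.93278°
HYD-48: φ = -0.78472°, λ = -108.13000°
SEIS-62→GT4: c = 0.194212 rad, d = 1237.32 km
GT4→MOOR-99: c = 0.271211 rad, d = 1727.88 km
MOOR-99→GPS-89: c = 0.258600 rad, d = 1647.54 km
GPS-89→HYD-48: c = 0.033773 rad, d = 215.17 km
Total = 1237.32 + 1727.88 + 1647.54 + 215.17 = 4827.92 km

4828 km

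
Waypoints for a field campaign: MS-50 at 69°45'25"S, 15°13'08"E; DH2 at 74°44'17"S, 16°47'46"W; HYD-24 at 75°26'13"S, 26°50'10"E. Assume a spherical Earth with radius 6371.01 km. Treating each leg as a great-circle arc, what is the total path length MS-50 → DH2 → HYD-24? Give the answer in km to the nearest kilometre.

2421 km

MS-50: φ = -69.75694°, λ = +15.21889°
DH2: φ = -74.73806°, λ = -16.79611°
HYD-24: φ = -75.43694°, λ = +26.83611°
MS-50→DH2: c = 0.188048 rad, d = 1198.05 km
DH2→HYD-24: c = 0.191902 rad, d = 1222.61 km
Total = 1198.05 + 1222.61 = 2420.66 km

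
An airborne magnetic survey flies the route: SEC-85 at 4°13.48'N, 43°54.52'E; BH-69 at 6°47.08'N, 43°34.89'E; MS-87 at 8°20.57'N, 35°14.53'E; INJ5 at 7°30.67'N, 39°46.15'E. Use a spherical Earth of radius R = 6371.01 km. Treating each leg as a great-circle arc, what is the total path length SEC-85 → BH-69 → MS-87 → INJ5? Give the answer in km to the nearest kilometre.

SEC-85: φ = +4.22467°, λ = +43.90867°
BH-69: φ = +6.78467°, λ = +43.58150°
MS-87: φ = +8.34283°, λ = +35.24217°
INJ5: φ = +7.51117°, λ = +39.76917°
SEC-85→BH-69: c = 0.045040 rad, d = 286.95 km
BH-69→MS-87: c = 0.146816 rad, d = 935.37 km
MS-87→INJ5: c = 0.079590 rad, d = 507.07 km
Total = 286.95 + 935.37 + 507.07 = 1729.39 km

1729 km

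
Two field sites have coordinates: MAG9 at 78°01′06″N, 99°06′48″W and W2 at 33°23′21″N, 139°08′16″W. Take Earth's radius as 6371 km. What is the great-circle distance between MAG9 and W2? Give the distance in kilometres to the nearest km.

5321 km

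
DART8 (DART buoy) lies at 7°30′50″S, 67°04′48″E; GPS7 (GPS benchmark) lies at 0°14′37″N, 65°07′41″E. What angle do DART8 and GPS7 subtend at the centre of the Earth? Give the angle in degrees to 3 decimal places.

7.998°

DART8: φ = -7.51389°, λ = +67.08000°
GPS7: φ = +0.24361°, λ = +65.12806°
Δφ = 7.7575°,  Δλ = -1.9519°
a = sin²(Δφ/2) + cos φ₁ cos φ₂ sin²(Δλ/2) = 0.004864
c = 2·arcsin(√a) = 0.139591 rad = 7.9980°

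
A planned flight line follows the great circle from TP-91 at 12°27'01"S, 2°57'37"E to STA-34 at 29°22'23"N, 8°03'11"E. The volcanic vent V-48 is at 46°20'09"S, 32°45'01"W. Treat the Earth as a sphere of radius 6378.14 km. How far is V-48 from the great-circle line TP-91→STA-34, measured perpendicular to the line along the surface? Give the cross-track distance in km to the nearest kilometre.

2164 km

TP-91: φ = -12.45028°, λ = +2.96028°
STA-34: φ = +29.37306°, λ = +8.05306°
V-48: φ = -46.33583°, λ = -32.75028°
δ₁₃ = central angle TP-91→V-48 = 0.790643 rad  (haversine)
θ₁₃ = bearing TP-91→V-48 = 214.538°,  θ₁₂ = bearing TP-91→STA-34 = 6.624°
dₓₜ = R·arcsin(sin δ₁₃ · sin(θ₁₃ − θ₁₂)) = 6378.14·arcsin(0.71081·sin(207.914°)) = -2163.658 km
|dₓₜ| = 2163.658 km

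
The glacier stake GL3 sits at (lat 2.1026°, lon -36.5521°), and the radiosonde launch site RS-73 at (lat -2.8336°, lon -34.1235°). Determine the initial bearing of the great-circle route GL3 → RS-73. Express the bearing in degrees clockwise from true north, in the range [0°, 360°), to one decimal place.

153.8°

Δλ = 2.4286°
y = sin Δλ · cos φ₂ = 0.042323
x = cos φ₁ sin φ₂ − sin φ₁ cos φ₂ cos Δλ = -0.086013
θ = atan2(y, x) = 153.8007° → 153.8007° (mod 360°)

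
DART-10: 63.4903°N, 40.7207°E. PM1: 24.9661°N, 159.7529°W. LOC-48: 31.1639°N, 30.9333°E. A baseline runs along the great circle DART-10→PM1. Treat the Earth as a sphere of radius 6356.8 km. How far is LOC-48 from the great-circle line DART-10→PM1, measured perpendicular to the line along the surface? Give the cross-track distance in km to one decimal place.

δ₁₃ = central angle DART-10→LOC-48 = 0.574514 rad  (haversine)
θ₁₃ = bearing DART-10→LOC-48 = 195.526°,  θ₁₂ = bearing DART-10→PM1 = 18.487°
dₓₜ = R·arcsin(sin δ₁₃ · sin(θ₁₃ − θ₁₂)) = 6356.8·arcsin(0.54343·sin(177.039°)) = 178.483 km
|dₓₜ| = 178.483 km

178.5 km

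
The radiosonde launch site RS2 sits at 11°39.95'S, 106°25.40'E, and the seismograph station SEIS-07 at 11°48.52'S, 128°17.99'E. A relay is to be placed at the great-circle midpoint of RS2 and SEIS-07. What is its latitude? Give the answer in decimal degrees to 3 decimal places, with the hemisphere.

RS2: φ = -11.66583°, λ = +106.42333°
SEIS-07: φ = -11.80867°, λ = +128.29983°
Bx = cos φ₂ cos Δλ = 0.908350,  By = cos φ₂ sin Δλ = 0.364722
φₘ = atan2(sin φ₁ + sin φ₂, √((cos φ₁ + Bx)² + By²)) = -11.94825°
λₘ = λ₁ + atan2(By, cos φ₁ + Bx) = 117.35872°

11.948°S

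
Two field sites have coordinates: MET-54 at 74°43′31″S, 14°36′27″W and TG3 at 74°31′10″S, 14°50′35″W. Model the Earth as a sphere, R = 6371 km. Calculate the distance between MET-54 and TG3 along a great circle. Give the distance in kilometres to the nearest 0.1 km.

23.9 km

MET-54: φ = -74.72528°, λ = -14.60750°
TG3: φ = -74.51944°, λ = -14.84306°
Δφ = 0.2058°,  Δλ = -0.2356°
a = sin²(Δφ/2) + cos φ₁ cos φ₂ sin²(Δλ/2) = 0.000004
c = 2·arcsin(√a) = 0.003754 rad = 0.2151°
d = R·c = 6371 × 0.003754 = 23.9 km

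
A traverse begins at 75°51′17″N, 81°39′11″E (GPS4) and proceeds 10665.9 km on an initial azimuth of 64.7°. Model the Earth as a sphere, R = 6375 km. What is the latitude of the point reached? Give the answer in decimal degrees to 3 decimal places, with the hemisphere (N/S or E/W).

GPS4: φ = +75.85472°, λ = +81.65306°
δ = d/R = 10665.9/6375 = 1.673082 rad
φ₂ = arcsin(sin φ₁ cos δ + cos φ₁ sin δ cos θ)
   = arcsin(0.96968·-0.10211 + 0.24438·0.99477·0.42736) = 0.27964°
λ₂ = λ₁ + atan2(sin θ sin δ cos φ₁, cos δ − sin φ₁ sin φ₂) = -162.42205°

0.280°N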